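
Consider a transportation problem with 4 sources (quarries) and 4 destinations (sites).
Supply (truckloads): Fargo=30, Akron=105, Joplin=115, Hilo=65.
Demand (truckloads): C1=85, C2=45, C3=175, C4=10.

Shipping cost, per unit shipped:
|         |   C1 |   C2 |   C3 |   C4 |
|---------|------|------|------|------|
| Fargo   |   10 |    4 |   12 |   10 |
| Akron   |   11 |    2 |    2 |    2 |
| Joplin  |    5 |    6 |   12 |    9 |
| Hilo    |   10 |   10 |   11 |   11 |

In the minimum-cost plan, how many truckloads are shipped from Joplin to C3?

The minimum-cost plan:
  Fargo to C2: 30 truckloads
  Akron to C3: 105 truckloads
  Joplin to C1: 85 truckloads
  Joplin to C2: 15 truckloads
  Joplin to C3: 5 truckloads
  Joplin to C4: 10 truckloads
  Hilo to C3: 65 truckloads
Total cost = 1710.
So Joplin→C3 carries 5 truckloads.

5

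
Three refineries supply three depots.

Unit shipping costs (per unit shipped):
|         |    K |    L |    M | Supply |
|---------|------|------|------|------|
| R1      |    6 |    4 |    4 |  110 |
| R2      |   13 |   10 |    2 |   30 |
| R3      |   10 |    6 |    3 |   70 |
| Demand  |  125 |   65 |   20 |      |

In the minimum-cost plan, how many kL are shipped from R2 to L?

0

The minimum-cost plan:
  R1–K: 110 × 6 = 660
  R2–K: 10 × 13 = 130
  R2–M: 20 × 2 = 40
  R3–K: 5 × 10 = 50
  R3–L: 65 × 6 = 390
Total cost = 1270.
The route R2→L is not used.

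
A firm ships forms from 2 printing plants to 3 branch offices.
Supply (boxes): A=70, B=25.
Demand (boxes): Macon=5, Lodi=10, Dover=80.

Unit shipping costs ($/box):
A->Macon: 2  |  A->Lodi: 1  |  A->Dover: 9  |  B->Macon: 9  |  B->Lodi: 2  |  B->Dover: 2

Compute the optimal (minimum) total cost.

One minimum-cost allocation:
  A–Macon: 5 × $2 = $10
  A–Lodi: 10 × $1 = $10
  A–Dover: 55 × $9 = $495
  B–Dover: 25 × $2 = $50
Total = 10 + 10 + 495 + 50 = $565.
(Supply check: A ships 70; B ships 25.)

565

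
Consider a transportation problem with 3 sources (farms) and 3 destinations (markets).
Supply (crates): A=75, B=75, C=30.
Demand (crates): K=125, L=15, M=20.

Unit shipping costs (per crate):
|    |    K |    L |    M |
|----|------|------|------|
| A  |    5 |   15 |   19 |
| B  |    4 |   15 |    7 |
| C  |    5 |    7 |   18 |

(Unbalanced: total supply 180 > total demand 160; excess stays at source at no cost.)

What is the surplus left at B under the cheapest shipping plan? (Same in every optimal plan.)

Minimum-cost shipments:
  A–K: 55 × 5 = 275
  B–K: 55 × 4 = 220
  B–M: 20 × 7 = 140
  C–K: 15 × 5 = 75
  C–L: 15 × 7 = 105
Total cost = 815.
B ships 75 of its 75, leaving 0.

0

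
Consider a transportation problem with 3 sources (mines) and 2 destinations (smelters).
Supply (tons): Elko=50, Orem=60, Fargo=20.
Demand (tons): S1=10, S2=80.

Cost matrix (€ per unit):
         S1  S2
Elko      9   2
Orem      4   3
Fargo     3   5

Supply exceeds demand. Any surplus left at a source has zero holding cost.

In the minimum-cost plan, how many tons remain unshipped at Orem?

An optimal plan:
  Elko–S2: 50 tons
  Orem–S2: 30 tons
  Fargo–S1: 10 tons
Total cost = €220.
Orem ships 30 of its 60, leaving 30.

30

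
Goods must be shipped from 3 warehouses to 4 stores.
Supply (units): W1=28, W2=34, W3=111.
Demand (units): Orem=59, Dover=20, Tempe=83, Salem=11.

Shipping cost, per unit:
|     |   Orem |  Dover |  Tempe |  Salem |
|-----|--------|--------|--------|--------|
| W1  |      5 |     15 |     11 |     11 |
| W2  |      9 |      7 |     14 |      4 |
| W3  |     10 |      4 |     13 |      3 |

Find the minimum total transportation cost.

Optimal allocation:
  W1 to Orem: 28 × 5 = 140
  W2 to Orem: 31 × 9 = 279
  W2 to Tempe: 3 × 14 = 42
  W3 to Dover: 20 × 4 = 80
  W3 to Tempe: 80 × 13 = 1040
  W3 to Salem: 11 × 3 = 33
Total = 140 + 279 + 42 + 80 + 1040 + 33 = 1614.
(Supply check: W1 ships 28; W2 ships 34; W3 ships 111.)

1614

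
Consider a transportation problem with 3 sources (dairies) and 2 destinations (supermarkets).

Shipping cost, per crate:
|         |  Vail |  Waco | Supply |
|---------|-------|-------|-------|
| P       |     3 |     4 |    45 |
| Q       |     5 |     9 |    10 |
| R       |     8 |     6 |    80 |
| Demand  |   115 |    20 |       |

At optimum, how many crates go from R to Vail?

Optimal shipments:
  P to Vail: 45 × 3 = 135
  Q to Vail: 10 × 5 = 50
  R to Vail: 60 × 8 = 480
  R to Waco: 20 × 6 = 120
Total cost = 785.
So R→Vail carries 60 crates.

60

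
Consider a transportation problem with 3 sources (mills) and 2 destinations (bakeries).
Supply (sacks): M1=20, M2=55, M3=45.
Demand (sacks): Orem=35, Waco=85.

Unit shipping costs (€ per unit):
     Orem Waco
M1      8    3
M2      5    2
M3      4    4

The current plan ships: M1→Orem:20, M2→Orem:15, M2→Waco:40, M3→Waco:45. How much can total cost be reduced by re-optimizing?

145

Current plan cost = 20·8 + 15·5 + 40·2 + 45·4 = €495.
Optimal plan:
  M1->Waco: 20 × €3 = €60
  M2->Waco: 55 × €2 = €110
  M3->Orem: 35 × €4 = €140
  M3->Waco: 10 × €4 = €40
Optimal cost = €350.
Saving = 495 − 350 = €145.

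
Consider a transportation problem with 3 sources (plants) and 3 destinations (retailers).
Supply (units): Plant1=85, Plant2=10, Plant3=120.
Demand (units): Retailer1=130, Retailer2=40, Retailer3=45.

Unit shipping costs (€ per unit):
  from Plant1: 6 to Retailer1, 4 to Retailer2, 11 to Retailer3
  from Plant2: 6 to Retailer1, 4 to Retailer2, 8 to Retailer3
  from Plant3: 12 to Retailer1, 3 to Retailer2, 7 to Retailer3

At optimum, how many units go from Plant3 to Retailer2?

40

Optimal shipments:
  Plant1->Retailer1: 85 × €6 = €510
  Plant2->Retailer1: 10 × €6 = €60
  Plant3->Retailer1: 35 × €12 = €420
  Plant3->Retailer2: 40 × €3 = €120
  Plant3->Retailer3: 45 × €7 = €315
Total cost = €1425.
So Plant3→Retailer2 carries 40 units.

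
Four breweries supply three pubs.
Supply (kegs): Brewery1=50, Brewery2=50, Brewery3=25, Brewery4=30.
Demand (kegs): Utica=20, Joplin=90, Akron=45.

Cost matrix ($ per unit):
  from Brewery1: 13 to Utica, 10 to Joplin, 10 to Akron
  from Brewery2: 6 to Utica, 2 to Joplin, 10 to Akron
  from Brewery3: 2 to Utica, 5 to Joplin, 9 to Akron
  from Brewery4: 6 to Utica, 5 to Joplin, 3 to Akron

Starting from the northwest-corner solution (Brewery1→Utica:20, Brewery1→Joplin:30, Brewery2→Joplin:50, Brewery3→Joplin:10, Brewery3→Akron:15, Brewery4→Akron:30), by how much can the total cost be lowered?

180

Current plan cost = 20·13 + 30·10 + 50·2 + 10·5 + 15·9 + 30·3 = $935.
Optimal plan:
  Brewery1 to Joplin: 35 × $10 = $350
  Brewery1 to Akron: 15 × $10 = $150
  Brewery2 to Joplin: 50 × $2 = $100
  Brewery3 to Utica: 20 × $2 = $40
  Brewery3 to Joplin: 5 × $5 = $25
  Brewery4 to Akron: 30 × $3 = $90
Optimal cost = $755.
Saving = 935 − 755 = $180.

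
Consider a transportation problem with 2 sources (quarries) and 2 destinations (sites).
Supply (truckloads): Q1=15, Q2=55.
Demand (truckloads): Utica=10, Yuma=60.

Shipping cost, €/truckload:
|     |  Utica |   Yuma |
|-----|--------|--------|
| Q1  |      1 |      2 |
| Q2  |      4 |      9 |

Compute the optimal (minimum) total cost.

475

A cheapest plan:
  Q1→Yuma: 15 truckloads
  Q2→Utica: 10 truckloads
  Q2→Yuma: 45 truckloads
Total cost = €475.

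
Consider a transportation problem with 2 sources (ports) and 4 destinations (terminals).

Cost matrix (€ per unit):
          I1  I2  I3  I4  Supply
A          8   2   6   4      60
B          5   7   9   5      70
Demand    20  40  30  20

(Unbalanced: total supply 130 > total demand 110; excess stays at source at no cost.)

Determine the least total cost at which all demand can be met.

490

A cheapest plan:
  A→I2: 40 TEU
  A→I3: 20 TEU
  B→I1: 20 TEU
  B→I3: 10 TEU
  B→I4: 20 TEU
Total cost = €490.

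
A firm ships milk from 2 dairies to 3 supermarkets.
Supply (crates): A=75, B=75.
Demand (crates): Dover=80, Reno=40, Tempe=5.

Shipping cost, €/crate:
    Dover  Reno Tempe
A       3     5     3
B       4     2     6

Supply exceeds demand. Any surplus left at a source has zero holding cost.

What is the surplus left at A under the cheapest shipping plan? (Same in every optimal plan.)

0

Minimum-cost shipments:
  A–Dover: 70 × €3 = €210
  A–Tempe: 5 × €3 = €15
  B–Dover: 10 × €4 = €40
  B–Reno: 40 × €2 = €80
Total cost = €345.
A ships 75 of its 75, leaving 0.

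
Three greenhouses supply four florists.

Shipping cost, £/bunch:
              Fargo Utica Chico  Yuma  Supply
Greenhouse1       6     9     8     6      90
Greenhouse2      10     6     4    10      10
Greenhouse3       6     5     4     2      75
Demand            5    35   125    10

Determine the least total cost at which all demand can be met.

A cheapest plan:
  Greenhouse1–Fargo: 5 × £6 = £30
  Greenhouse1–Utica: 35 × £9 = £315
  Greenhouse1–Chico: 40 × £8 = £320
  Greenhouse1–Yuma: 10 × £6 = £60
  Greenhouse2–Chico: 10 × £4 = £40
  Greenhouse3–Chico: 75 × £4 = £300
Total = 30 + 315 + 320 + 60 + 40 + 300 = £1065.
(Supply check: Greenhouse1 ships 90; Greenhouse2 ships 10; Greenhouse3 ships 75.)

1065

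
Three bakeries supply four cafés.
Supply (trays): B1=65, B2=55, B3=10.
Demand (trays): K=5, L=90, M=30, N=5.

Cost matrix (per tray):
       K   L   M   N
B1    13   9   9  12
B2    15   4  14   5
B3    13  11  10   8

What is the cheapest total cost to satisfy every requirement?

910

One minimum-cost allocation:
  B1→L: 35 × 9 = 315
  B1→M: 30 × 9 = 270
  B2→L: 55 × 4 = 220
  B3→K: 5 × 13 = 65
  B3→N: 5 × 8 = 40
Total = 315 + 270 + 220 + 65 + 40 = 910.
(Supply check: B1 ships 65; B2 ships 55; B3 ships 10.)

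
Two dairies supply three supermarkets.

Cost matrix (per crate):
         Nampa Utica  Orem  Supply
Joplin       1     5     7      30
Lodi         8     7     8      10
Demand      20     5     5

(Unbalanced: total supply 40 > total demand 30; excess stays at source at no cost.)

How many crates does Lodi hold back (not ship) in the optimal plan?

10

Minimum-cost shipments:
  Joplin->Nampa: 20 × 1 = 20
  Joplin->Utica: 5 × 5 = 25
  Joplin->Orem: 5 × 7 = 35
Total cost = 80.
Lodi ships 0 of its 10, leaving 10.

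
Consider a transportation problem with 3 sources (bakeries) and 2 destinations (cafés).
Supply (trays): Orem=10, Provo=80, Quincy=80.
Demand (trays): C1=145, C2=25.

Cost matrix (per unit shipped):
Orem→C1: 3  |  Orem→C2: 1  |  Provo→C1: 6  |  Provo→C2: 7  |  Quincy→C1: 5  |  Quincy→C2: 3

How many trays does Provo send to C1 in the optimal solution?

80

The minimum-cost plan:
  Orem→C1: 10 × 3 = 30
  Provo→C1: 80 × 6 = 480
  Quincy→C1: 55 × 5 = 275
  Quincy→C2: 25 × 3 = 75
Total cost = 860.
So Provo→C1 carries 80 trays.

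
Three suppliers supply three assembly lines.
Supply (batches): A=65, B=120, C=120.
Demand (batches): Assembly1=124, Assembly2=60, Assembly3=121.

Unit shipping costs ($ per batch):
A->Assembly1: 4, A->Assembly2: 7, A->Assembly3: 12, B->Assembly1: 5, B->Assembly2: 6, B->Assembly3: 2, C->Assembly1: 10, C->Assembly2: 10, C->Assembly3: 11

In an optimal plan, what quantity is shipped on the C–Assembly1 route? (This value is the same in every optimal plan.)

59

Solving gives:
  A->Assembly1: 65 × $4 = $260
  B->Assembly3: 120 × $2 = $240
  C->Assembly1: 59 × $10 = $590
  C->Assembly2: 60 × $10 = $600
  C->Assembly3: 1 × $11 = $11
Total cost = $1701.
So C→Assembly1 carries 59 batches.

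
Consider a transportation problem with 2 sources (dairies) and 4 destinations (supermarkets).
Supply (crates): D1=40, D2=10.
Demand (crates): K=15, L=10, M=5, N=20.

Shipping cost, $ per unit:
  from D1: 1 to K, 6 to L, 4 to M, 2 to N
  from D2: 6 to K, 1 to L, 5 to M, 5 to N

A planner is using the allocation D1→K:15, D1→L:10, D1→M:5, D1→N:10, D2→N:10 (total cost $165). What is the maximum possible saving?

Current plan cost = 15·1 + 10·6 + 5·4 + 10·2 + 10·5 = $165.
Optimal plan:
  D1–K: 15 crates
  D1–M: 5 crates
  D1–N: 20 crates
  D2–L: 10 crates
Optimal cost = $85.
Saving = 165 − 85 = $80.

80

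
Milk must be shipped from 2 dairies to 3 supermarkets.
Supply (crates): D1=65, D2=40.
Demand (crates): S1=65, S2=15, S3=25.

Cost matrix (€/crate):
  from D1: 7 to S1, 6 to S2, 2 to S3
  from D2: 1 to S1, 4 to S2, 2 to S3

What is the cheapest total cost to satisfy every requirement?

An optimal shipping plan:
  D1->S1: 25 × €7 = €175
  D1->S2: 15 × €6 = €90
  D1->S3: 25 × €2 = €50
  D2->S1: 40 × €1 = €40
Total = 175 + 90 + 50 + 40 = €355.
(Supply check: D1 ships 65; D2 ships 40.)

355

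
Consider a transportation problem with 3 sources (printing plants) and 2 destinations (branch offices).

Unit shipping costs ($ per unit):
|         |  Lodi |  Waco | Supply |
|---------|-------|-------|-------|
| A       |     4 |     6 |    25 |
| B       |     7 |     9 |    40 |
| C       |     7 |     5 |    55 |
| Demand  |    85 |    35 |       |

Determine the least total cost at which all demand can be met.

695

An optimal shipping plan:
  A->Lodi: 25 × $4 = $100
  B->Lodi: 40 × $7 = $280
  C->Lodi: 20 × $7 = $140
  C->Waco: 35 × $5 = $175
Total = 100 + 280 + 140 + 175 = $695.
(Supply check: A ships 25; B ships 40; C ships 55.)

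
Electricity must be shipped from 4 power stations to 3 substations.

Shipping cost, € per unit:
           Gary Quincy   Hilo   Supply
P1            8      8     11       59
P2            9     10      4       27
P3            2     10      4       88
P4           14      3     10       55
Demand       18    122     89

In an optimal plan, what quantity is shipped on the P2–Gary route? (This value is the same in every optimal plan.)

0

Optimal shipments:
  P1→Quincy: 59 × €8 = €472
  P2→Quincy: 8 × €10 = €80
  P2→Hilo: 19 × €4 = €76
  P3→Gary: 18 × €2 = €36
  P3→Hilo: 70 × €4 = €280
  P4→Quincy: 55 × €3 = €165
Total cost = €1109.
The route P2→Gary is not used.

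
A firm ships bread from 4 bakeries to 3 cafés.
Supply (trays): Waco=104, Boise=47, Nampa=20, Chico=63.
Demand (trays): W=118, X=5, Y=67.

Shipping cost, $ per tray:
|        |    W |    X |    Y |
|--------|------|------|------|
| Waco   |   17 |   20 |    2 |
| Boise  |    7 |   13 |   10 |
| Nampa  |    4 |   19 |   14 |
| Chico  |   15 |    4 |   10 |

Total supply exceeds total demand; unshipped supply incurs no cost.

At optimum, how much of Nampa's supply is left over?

0

An optimal plan:
  Waco–Y: 67 × $2 = $134
  Boise–W: 47 × $7 = $329
  Nampa–W: 20 × $4 = $80
  Chico–W: 51 × $15 = $765
  Chico–X: 5 × $4 = $20
Total cost = $1328.
Nampa ships 20 of its 20, leaving 0.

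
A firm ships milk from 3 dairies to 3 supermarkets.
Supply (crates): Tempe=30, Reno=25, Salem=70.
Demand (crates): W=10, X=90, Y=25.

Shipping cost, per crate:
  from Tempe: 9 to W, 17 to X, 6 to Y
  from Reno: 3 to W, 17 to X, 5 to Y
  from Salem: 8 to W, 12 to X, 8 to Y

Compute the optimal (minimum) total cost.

One minimum-cost allocation:
  Tempe–X: 20 × 17 = 340
  Tempe–Y: 10 × 6 = 60
  Reno–W: 10 × 3 = 30
  Reno–Y: 15 × 5 = 75
  Salem–X: 70 × 12 = 840
Total = 340 + 60 + 30 + 75 + 840 = 1345.
(Supply check: Tempe ships 30; Reno ships 25; Salem ships 70.)

1345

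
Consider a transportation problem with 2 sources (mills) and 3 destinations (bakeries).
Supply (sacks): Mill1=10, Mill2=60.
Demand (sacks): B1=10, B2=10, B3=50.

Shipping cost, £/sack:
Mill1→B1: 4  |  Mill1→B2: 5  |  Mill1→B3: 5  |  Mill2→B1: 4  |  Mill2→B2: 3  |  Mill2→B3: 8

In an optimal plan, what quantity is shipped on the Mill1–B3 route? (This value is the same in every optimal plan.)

Solving gives:
  Mill1→B3: 10 sacks
  Mill2→B1: 10 sacks
  Mill2→B2: 10 sacks
  Mill2→B3: 40 sacks
Total cost = £440.
So Mill1→B3 carries 10 sacks.

10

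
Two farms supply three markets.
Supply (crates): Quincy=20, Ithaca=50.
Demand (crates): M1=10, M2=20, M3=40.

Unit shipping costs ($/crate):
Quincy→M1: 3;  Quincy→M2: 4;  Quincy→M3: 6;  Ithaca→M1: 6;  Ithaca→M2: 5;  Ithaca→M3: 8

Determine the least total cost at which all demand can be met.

430

A cheapest plan:
  Quincy→M1: 10 × $3 = $30
  Quincy→M3: 10 × $6 = $60
  Ithaca→M2: 20 × $5 = $100
  Ithaca→M3: 30 × $8 = $240
Total = 30 + 60 + 100 + 240 = $430.
(Supply check: Quincy ships 20; Ithaca ships 50.)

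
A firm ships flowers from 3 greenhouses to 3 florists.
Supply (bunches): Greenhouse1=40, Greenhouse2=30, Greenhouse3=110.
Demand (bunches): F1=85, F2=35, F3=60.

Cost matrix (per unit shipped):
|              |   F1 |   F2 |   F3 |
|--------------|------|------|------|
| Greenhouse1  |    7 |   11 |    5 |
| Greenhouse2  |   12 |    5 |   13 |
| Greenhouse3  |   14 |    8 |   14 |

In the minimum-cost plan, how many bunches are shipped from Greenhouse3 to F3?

Optimal shipments:
  Greenhouse1 to F3: 40 × 5 = 200
  Greenhouse2 to F2: 30 × 5 = 150
  Greenhouse3 to F1: 85 × 14 = 1190
  Greenhouse3 to F2: 5 × 8 = 40
  Greenhouse3 to F3: 20 × 14 = 280
Total cost = 1860.
So Greenhouse3→F3 carries 20 bunches.

20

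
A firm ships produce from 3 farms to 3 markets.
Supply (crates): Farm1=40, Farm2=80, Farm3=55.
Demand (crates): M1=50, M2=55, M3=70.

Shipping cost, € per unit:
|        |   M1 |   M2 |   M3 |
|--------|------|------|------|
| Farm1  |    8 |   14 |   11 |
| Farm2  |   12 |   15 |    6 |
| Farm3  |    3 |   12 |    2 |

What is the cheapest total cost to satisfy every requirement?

An optimal shipping plan:
  Farm1–M2: 40 crates
  Farm2–M2: 15 crates
  Farm2–M3: 65 crates
  Farm3–M1: 50 crates
  Farm3–M3: 5 crates
Total cost = €1335.

1335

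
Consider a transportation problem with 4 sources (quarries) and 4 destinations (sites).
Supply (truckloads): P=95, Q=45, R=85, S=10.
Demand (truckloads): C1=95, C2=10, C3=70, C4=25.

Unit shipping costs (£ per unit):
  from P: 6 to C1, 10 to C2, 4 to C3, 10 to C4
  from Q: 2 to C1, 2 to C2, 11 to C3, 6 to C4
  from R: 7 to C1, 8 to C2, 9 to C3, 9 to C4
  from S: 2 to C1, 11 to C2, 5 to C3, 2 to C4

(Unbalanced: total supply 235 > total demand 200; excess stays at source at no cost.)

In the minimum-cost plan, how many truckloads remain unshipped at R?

35

Minimum-cost shipments:
  P->C1: 25 × £6 = £150
  P->C3: 70 × £4 = £280
  Q->C1: 35 × £2 = £70
  Q->C2: 10 × £2 = £20
  R->C1: 35 × £7 = £245
  R->C4: 15 × £9 = £135
  S->C4: 10 × £2 = £20
Total cost = £920.
R ships 50 of its 85, leaving 35.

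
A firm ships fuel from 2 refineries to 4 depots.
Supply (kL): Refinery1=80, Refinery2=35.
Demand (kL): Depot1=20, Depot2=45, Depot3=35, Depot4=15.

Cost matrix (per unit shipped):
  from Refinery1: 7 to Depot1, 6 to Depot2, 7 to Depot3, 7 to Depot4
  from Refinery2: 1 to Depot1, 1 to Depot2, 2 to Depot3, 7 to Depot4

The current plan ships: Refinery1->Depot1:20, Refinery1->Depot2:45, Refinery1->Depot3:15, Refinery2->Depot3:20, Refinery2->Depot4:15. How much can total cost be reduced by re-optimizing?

Current plan cost = 20·7 + 45·6 + 15·7 + 20·2 + 15·7 = 660.
Optimal plan:
  Refinery1–Depot2: 30 kL
  Refinery1–Depot3: 35 kL
  Refinery1–Depot4: 15 kL
  Refinery2–Depot1: 20 kL
  Refinery2–Depot2: 15 kL
Optimal cost = 565.
Saving = 660 − 565 = 95.

95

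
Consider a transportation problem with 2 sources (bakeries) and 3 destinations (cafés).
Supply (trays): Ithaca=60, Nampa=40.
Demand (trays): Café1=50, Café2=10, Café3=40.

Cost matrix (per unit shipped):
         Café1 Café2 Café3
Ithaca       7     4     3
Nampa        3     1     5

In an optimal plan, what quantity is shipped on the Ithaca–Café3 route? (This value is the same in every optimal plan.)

40

Solving gives:
  Ithaca->Café1: 10 × 7 = 70
  Ithaca->Café2: 10 × 4 = 40
  Ithaca->Café3: 40 × 3 = 120
  Nampa->Café1: 40 × 3 = 120
Total cost = 350.
So Ithaca→Café3 carries 40 trays.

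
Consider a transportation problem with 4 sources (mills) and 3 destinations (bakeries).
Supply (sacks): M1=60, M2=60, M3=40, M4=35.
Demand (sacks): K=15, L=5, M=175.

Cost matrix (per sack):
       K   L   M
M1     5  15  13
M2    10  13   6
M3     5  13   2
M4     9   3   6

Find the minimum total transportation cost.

1295

One minimum-cost allocation:
  M1→K: 15 × 5 = 75
  M1→M: 45 × 13 = 585
  M2→M: 60 × 6 = 360
  M3→M: 40 × 2 = 80
  M4→L: 5 × 3 = 15
  M4→M: 30 × 6 = 180
Total = 75 + 585 + 360 + 80 + 15 + 180 = 1295.
(Supply check: M1 ships 60; M2 ships 60; M3 ships 40; M4 ships 35.)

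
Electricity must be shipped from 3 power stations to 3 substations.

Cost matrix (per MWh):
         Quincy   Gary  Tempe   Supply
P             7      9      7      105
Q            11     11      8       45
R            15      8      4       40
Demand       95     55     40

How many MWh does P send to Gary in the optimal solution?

10

The minimum-cost plan:
  P→Quincy: 95 × 7 = 665
  P→Gary: 10 × 9 = 90
  Q→Gary: 45 × 11 = 495
  R→Tempe: 40 × 4 = 160
Total cost = 1410.
So P→Gary carries 10 MWh.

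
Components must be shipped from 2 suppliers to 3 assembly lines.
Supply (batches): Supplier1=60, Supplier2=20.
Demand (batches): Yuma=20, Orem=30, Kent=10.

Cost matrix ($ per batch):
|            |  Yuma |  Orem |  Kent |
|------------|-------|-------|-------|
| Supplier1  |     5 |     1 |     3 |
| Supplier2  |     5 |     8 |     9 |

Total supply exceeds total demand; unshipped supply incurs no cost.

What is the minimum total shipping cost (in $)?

160

Optimal allocation:
  Supplier1 to Yuma: 20 × $5 = $100
  Supplier1 to Orem: 30 × $1 = $30
  Supplier1 to Kent: 10 × $3 = $30
Total = 100 + 30 + 30 = $160.
(Supply check: Supplier1 ships 60; Supplier2 ships 0.)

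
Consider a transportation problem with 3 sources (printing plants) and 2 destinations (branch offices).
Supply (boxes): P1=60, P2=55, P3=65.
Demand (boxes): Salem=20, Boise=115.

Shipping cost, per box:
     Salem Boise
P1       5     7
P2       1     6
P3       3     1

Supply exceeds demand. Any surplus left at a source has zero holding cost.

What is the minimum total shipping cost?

400

A cheapest plan:
  P1→Boise: 15 × 7 = 105
  P2→Salem: 20 × 1 = 20
  P2→Boise: 35 × 6 = 210
  P3→Boise: 65 × 1 = 65
Total = 105 + 20 + 210 + 65 = 400.
(Supply check: P1 ships 15; P2 ships 55; P3 ships 65.)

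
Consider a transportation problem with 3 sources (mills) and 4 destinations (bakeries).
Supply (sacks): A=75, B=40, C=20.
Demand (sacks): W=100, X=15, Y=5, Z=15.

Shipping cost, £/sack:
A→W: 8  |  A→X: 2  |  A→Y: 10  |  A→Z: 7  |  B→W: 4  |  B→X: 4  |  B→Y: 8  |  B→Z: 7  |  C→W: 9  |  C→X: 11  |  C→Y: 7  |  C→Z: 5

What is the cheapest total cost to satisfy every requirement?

One minimum-cost allocation:
  A->W: 60 sacks
  A->X: 15 sacks
  B->W: 40 sacks
  C->Y: 5 sacks
  C->Z: 15 sacks
Total cost = £780.
(Supply check: A ships 75; B ships 40; C ships 20.)

780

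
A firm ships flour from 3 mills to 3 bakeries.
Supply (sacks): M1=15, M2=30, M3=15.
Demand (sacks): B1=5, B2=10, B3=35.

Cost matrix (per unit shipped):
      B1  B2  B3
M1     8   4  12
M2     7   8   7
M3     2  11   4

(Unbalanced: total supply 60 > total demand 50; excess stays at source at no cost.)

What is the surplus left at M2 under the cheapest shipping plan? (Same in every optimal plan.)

5

An optimal plan:
  M1->B2: 10 sacks
  M2->B3: 25 sacks
  M3->B1: 5 sacks
  M3->B3: 10 sacks
Total cost = 265.
M2 ships 25 of its 30, leaving 5.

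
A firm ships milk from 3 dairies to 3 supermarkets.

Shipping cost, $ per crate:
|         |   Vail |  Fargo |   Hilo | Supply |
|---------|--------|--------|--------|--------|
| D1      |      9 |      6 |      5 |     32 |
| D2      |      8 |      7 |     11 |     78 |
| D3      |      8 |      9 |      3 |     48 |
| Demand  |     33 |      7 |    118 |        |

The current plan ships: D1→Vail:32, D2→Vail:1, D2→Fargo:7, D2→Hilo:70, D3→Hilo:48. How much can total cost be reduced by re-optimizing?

224

Current plan cost = 32·9 + 1·8 + 7·7 + 70·11 + 48·3 = $1259.
Optimal plan:
  D1→Hilo: 32 crates
  D2→Vail: 33 crates
  D2→Fargo: 7 crates
  D2→Hilo: 38 crates
  D3→Hilo: 48 crates
Optimal cost = $1035.
Saving = 1259 − 1035 = $224.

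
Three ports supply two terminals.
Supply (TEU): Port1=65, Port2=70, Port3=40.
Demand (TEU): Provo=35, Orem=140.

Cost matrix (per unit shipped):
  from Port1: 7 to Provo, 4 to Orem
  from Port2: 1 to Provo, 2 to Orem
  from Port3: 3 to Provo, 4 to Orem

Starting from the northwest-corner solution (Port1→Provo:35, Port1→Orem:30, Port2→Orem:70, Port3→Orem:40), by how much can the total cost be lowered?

Current plan cost = 35·7 + 30·4 + 70·2 + 40·4 = 665.
Optimal plan:
  Port1 to Orem: 65 × 4 = 260
  Port2 to Provo: 35 × 1 = 35
  Port2 to Orem: 35 × 2 = 70
  Port3 to Orem: 40 × 4 = 160
Optimal cost = 525.
Saving = 665 − 525 = 140.

140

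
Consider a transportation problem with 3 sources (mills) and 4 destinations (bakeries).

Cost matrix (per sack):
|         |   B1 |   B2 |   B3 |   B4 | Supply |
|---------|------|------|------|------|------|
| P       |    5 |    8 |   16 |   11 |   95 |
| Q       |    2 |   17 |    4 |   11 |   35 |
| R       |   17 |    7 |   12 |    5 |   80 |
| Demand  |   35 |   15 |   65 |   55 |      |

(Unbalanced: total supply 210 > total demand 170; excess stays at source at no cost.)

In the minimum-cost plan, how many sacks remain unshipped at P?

An optimal plan:
  P→B1: 35 × 5 = 175
  P→B2: 15 × 8 = 120
  P→B3: 5 × 16 = 80
  Q→B3: 35 × 4 = 140
  R→B3: 25 × 12 = 300
  R→B4: 55 × 5 = 275
Total cost = 1090.
P ships 55 of its 95, leaving 40.

40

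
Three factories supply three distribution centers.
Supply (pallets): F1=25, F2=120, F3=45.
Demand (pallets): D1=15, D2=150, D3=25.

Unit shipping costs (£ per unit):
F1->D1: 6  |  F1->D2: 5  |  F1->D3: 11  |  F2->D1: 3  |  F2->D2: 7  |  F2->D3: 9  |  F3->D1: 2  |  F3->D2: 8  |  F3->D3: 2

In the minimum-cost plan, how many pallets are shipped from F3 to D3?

The minimum-cost plan:
  F1–D2: 25 × £5 = £125
  F2–D2: 120 × £7 = £840
  F3–D1: 15 × £2 = £30
  F3–D2: 5 × £8 = £40
  F3–D3: 25 × £2 = £50
Total cost = £1085.
So F3→D3 carries 25 pallets.

25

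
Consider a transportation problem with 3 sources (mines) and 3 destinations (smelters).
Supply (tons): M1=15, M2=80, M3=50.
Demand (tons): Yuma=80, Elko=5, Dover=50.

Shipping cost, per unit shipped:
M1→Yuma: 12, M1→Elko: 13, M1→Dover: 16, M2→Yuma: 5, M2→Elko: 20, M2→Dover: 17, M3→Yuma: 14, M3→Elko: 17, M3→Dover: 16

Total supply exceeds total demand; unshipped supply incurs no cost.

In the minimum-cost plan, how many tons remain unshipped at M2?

An optimal plan:
  M1 to Elko: 5 × 13 = 65
  M2 to Yuma: 80 × 5 = 400
  M3 to Dover: 50 × 16 = 800
Total cost = 1265.
M2 ships 80 of its 80, leaving 0.

0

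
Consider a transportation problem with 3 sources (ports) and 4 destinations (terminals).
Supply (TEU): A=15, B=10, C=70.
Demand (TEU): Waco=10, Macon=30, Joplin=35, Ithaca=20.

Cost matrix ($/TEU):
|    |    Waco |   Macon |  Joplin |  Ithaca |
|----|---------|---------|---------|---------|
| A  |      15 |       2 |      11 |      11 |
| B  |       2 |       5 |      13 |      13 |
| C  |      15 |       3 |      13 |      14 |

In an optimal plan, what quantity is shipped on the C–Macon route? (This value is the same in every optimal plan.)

The minimum-cost plan:
  A–Ithaca: 15 TEU
  B–Waco: 10 TEU
  C–Macon: 30 TEU
  C–Joplin: 35 TEU
  C–Ithaca: 5 TEU
Total cost = $800.
So C→Macon carries 30 TEU.

30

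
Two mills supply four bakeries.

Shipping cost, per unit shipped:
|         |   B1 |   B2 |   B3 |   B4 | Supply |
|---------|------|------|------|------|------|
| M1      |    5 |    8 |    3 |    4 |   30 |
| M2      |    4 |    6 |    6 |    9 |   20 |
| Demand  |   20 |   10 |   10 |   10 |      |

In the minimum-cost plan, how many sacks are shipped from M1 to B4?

The minimum-cost plan:
  M1–B1: 10 × 5 = 50
  M1–B3: 10 × 3 = 30
  M1–B4: 10 × 4 = 40
  M2–B1: 10 × 4 = 40
  M2–B2: 10 × 6 = 60
Total cost = 220.
So M1→B4 carries 10 sacks.

10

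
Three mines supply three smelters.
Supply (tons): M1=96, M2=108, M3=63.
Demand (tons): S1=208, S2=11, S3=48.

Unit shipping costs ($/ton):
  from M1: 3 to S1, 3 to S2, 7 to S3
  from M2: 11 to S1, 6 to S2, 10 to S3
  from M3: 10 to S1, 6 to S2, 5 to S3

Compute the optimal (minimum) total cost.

An optimal shipping plan:
  M1 to S1: 96 × $3 = $288
  M2 to S1: 97 × $11 = $1067
  M2 to S2: 11 × $6 = $66
  M3 to S1: 15 × $10 = $150
  M3 to S3: 48 × $5 = $240
Total = 288 + 1067 + 66 + 150 + 240 = $1811.

1811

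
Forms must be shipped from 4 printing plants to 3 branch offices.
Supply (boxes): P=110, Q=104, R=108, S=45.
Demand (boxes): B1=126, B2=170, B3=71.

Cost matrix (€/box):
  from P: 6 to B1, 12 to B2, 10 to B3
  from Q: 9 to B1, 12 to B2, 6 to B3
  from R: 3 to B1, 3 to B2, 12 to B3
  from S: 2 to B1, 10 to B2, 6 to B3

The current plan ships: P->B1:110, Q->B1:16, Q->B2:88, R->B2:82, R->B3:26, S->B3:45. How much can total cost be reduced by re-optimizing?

Current plan cost = 110·6 + 16·9 + 88·12 + 82·3 + 26·12 + 45·6 = €2688.
Optimal plan:
  P–B1: 81 boxes
  P–B2: 29 boxes
  Q–B2: 33 boxes
  Q–B3: 71 boxes
  R–B2: 108 boxes
  S–B1: 45 boxes
Optimal cost = €2070.
Saving = 2688 − 2070 = €618.

618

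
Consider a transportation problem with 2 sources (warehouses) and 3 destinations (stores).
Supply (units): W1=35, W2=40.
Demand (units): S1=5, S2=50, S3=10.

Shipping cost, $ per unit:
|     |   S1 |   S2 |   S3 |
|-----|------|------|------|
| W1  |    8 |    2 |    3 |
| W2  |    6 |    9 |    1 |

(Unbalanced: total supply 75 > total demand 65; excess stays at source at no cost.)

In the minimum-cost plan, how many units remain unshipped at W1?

0

Minimum-cost shipments:
  W1->S2: 35 units
  W2->S1: 5 units
  W2->S2: 15 units
  W2->S3: 10 units
Total cost = $245.
W1 ships 35 of its 35, leaving 0.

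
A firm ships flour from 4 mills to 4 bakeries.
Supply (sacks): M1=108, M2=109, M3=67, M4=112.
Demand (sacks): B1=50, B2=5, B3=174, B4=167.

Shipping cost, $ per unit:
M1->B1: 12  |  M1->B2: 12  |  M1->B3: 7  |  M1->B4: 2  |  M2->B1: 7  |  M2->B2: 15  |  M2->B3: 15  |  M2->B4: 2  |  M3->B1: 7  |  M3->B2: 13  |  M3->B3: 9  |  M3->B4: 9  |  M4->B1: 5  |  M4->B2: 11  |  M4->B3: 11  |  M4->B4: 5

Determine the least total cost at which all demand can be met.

2162

An optimal shipping plan:
  M1→B3: 107 × $7 = $749
  M1→B4: 1 × $2 = $2
  M2→B4: 109 × $2 = $218
  M3→B3: 67 × $9 = $603
  M4→B1: 50 × $5 = $250
  M4→B2: 5 × $11 = $55
  M4→B4: 57 × $5 = $285
Total = 749 + 2 + 218 + 603 + 250 + 55 + 285 = $2162.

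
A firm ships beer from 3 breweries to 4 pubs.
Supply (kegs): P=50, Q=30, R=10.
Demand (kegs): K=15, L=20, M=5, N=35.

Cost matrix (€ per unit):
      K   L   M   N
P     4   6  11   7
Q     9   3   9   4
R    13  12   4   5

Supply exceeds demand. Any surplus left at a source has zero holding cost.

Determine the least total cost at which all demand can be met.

An optimal shipping plan:
  P->K: 15 × €4 = €60
  P->N: 20 × €7 = €140
  Q->L: 20 × €3 = €60
  Q->N: 10 × €4 = €40
  R->M: 5 × €4 = €20
  R->N: 5 × €5 = €25
Total = 60 + 140 + 60 + 40 + 20 + 25 = €345.

345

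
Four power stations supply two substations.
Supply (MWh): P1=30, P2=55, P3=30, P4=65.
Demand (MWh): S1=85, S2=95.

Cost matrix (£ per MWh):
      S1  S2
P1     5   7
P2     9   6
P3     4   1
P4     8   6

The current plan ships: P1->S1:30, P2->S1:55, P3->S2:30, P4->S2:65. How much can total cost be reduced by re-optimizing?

55

Current plan cost = 30·5 + 55·9 + 30·1 + 65·6 = £1065.
Optimal plan:
  P1 to S1: 30 × £5 = £150
  P2 to S2: 55 × £6 = £330
  P3 to S2: 30 × £1 = £30
  P4 to S1: 55 × £8 = £440
  P4 to S2: 10 × £6 = £60
Optimal cost = £1010.
Saving = 1065 − 1010 = £55.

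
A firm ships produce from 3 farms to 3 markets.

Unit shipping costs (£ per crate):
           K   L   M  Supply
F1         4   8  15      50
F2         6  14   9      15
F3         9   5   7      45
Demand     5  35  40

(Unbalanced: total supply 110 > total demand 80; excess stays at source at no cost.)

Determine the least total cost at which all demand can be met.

550

Optimal allocation:
  F1→K: 5 crates
  F1→L: 15 crates
  F2→M: 15 crates
  F3→L: 20 crates
  F3→M: 25 crates
Total cost = £550.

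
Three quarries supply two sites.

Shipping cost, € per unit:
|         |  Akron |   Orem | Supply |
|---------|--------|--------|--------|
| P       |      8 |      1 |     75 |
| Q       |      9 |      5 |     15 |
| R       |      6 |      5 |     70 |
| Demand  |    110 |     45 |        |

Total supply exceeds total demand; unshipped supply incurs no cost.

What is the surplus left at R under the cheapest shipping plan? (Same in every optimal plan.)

Minimum-cost shipments:
  P->Akron: 30 × €8 = €240
  P->Orem: 45 × €1 = €45
  Q->Akron: 10 × €9 = €90
  R->Akron: 70 × €6 = €420
Total cost = €795.
R ships 70 of its 70, leaving 0.

0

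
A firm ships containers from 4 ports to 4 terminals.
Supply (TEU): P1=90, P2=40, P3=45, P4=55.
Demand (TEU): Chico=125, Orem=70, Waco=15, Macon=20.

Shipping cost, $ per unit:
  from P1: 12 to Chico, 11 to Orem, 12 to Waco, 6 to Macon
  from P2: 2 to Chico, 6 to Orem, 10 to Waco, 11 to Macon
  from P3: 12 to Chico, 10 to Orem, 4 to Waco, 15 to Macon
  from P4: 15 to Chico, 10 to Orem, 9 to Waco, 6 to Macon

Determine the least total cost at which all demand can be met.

1980

A cheapest plan:
  P1 to Chico: 70 × $12 = $840
  P1 to Macon: 20 × $6 = $120
  P2 to Chico: 40 × $2 = $80
  P3 to Chico: 15 × $12 = $180
  P3 to Orem: 15 × $10 = $150
  P3 to Waco: 15 × $4 = $60
  P4 to Orem: 55 × $10 = $550
Total = 840 + 120 + 80 + 180 + 150 + 60 + 550 = $1980.
(Supply check: P1 ships 90; P2 ships 40; P3 ships 45; P4 ships 55.)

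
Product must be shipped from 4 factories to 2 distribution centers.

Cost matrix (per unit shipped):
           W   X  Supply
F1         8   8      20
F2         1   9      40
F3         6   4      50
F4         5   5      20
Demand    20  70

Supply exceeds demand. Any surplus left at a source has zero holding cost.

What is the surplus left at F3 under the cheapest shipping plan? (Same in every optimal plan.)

0

Minimum-cost shipments:
  F2→W: 20 pallets
  F3→X: 50 pallets
  F4→X: 20 pallets
Total cost = 320.
F3 ships 50 of its 50, leaving 0.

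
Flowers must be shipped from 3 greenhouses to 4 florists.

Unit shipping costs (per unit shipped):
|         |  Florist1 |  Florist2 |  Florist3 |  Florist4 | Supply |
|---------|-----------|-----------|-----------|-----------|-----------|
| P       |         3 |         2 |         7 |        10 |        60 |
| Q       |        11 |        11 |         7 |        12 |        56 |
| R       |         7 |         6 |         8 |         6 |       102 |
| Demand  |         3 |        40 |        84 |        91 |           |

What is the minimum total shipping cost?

Optimal allocation:
  P–Florist1: 3 × 3 = 9
  P–Florist2: 40 × 2 = 80
  P–Florist3: 17 × 7 = 119
  Q–Florist3: 56 × 7 = 392
  R–Florist3: 11 × 8 = 88
  R–Florist4: 91 × 6 = 546
Total = 9 + 80 + 119 + 392 + 88 + 546 = 1234.

1234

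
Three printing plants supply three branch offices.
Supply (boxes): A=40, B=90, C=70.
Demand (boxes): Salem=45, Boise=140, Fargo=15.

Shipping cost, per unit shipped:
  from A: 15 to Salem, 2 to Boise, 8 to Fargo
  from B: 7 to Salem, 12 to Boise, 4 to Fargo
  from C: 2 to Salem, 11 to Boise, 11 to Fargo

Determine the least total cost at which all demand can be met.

1405

One minimum-cost allocation:
  A to Boise: 40 × 2 = 80
  B to Boise: 75 × 12 = 900
  B to Fargo: 15 × 4 = 60
  C to Salem: 45 × 2 = 90
  C to Boise: 25 × 11 = 275
Total = 80 + 900 + 60 + 90 + 275 = 1405.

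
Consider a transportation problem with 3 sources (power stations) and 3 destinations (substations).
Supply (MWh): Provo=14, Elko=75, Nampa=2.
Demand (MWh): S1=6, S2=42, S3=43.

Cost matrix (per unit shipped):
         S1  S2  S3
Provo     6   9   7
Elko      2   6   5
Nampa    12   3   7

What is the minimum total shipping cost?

501

One minimum-cost allocation:
  Provo–S3: 14 × 7 = 98
  Elko–S1: 6 × 2 = 12
  Elko–S2: 40 × 6 = 240
  Elko–S3: 29 × 5 = 145
  Nampa–S2: 2 × 3 = 6
Total = 98 + 12 + 240 + 145 + 6 = 501.
(Supply check: Provo ships 14; Elko ships 75; Nampa ships 2.)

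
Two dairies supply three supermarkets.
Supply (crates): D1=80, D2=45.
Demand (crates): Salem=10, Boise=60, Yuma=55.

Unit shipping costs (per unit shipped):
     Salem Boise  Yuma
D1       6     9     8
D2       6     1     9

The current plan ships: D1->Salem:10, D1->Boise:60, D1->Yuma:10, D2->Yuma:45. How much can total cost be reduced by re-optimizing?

405

Current plan cost = 10·6 + 60·9 + 10·8 + 45·9 = 1085.
Optimal plan:
  D1 to Salem: 10 × 6 = 60
  D1 to Boise: 15 × 9 = 135
  D1 to Yuma: 55 × 8 = 440
  D2 to Boise: 45 × 1 = 45
Optimal cost = 680.
Saving = 1085 − 680 = 405.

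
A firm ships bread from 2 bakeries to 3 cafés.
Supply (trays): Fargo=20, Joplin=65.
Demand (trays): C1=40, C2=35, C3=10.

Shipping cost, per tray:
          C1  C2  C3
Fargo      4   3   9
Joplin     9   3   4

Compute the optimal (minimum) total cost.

405

One minimum-cost allocation:
  Fargo–C1: 20 × 4 = 80
  Joplin–C1: 20 × 9 = 180
  Joplin–C2: 35 × 3 = 105
  Joplin–C3: 10 × 4 = 40
Total = 80 + 180 + 105 + 40 = 405.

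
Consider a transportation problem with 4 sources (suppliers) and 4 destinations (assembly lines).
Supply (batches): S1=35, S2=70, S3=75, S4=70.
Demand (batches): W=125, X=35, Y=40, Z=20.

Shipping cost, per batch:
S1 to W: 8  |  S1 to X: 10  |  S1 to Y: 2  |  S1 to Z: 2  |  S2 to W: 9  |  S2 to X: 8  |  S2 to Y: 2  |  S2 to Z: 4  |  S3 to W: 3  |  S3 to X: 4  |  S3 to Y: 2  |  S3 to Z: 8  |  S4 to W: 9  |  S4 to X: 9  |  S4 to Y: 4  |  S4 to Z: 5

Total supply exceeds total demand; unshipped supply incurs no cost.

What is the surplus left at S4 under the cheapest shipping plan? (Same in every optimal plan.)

An optimal plan:
  S1 to W: 10 × 8 = 80
  S1 to Y: 5 × 2 = 10
  S1 to Z: 20 × 2 = 40
  S2 to X: 35 × 8 = 280
  S2 to Y: 35 × 2 = 70
  S3 to W: 75 × 3 = 225
  S4 to W: 40 × 9 = 360
Total cost = 1065.
S4 ships 40 of its 70, leaving 30.

30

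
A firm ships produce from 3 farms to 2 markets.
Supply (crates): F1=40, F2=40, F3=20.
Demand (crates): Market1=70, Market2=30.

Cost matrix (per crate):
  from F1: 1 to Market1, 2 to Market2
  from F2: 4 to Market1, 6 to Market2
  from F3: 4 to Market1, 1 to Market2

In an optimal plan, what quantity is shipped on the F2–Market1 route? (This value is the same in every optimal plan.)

Optimal shipments:
  F1->Market1: 30 × 1 = 30
  F1->Market2: 10 × 2 = 20
  F2->Market1: 40 × 4 = 160
  F3->Market2: 20 × 1 = 20
Total cost = 230.
So F2→Market1 carries 40 crates.

40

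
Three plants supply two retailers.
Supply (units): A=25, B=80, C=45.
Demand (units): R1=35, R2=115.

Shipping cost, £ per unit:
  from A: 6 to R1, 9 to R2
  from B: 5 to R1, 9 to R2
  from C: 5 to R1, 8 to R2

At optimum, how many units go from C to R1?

0

Optimal shipments:
  A→R2: 25 × £9 = £225
  B→R1: 35 × £5 = £175
  B→R2: 45 × £9 = £405
  C→R2: 45 × £8 = £360
Total cost = £1165.
The route C→R1 is not used.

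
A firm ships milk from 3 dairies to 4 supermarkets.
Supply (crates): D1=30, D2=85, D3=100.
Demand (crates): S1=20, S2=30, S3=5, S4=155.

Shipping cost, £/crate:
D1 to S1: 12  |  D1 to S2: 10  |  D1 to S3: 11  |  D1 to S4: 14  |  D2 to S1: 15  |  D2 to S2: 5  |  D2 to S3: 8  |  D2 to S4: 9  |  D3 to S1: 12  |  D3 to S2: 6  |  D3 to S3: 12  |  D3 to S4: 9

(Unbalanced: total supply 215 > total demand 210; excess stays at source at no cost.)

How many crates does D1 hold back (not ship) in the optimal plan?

Minimum-cost shipments:
  D1 to S1: 20 crates
  D1 to S3: 5 crates
  D2 to S2: 30 crates
  D2 to S4: 55 crates
  D3 to S4: 100 crates
Total cost = £1840.
D1 ships 25 of its 30, leaving 5.

5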